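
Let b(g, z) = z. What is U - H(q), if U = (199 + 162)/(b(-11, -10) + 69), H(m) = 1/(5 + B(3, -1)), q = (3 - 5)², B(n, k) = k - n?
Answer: 302/59 ≈ 5.1186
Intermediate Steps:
q = 4 (q = (-2)² = 4)
H(m) = 1 (H(m) = 1/(5 + (-1 - 1*3)) = 1/(5 + (-1 - 3)) = 1/(5 - 4) = 1/1 = 1)
U = 361/59 (U = (199 + 162)/(-10 + 69) = 361/59 ≈ 6.1186)
U - H(q) = 361/59 - 1*1 = 361/59 - 1 = 302/59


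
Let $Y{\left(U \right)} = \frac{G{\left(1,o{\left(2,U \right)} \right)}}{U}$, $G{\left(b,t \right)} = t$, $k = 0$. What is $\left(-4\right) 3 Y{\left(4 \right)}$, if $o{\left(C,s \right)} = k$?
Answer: $0$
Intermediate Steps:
$o{\left(C,s \right)} = 0$
$Y{\left(U \right)} = 0$ ($Y{\left(U \right)} = \frac{0}{U} = 0$)
$\left(-4\right) 3 Y{\left(4 \right)} = \left(-4\right) 3 \cdot 0 = \left(-12\right) 0 = 0$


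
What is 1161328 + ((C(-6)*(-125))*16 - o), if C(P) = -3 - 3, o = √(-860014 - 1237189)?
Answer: 1173328 - I*√2097203 ≈ 1.1733e+6 - 1448.2*I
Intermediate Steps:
o = I*√2097203 (o = √(-2097203) = I*√2097203 ≈ 1448.2*I)
C(P) = -6
1161328 + ((C(-6)*(-125))*16 - o) = 1161328 + (-6*(-125)*16 - I*√2097203) = 1161328 + (750*16 - I*√2097203) = 1161328 + (12000 - I*√2097203) = 1173328 - I*√2097203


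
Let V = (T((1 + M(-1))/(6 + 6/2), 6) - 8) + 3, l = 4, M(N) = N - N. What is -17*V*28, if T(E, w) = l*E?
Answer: 19516/9 ≈ 2168.4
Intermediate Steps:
M(N) = 0
T(E, w) = 4*E
V = -41/9 (V = (4*((1 + 0)/(6 + 6/2)) - 8) + 3 = (4*(1/(6 + 6*(½))) - 8) + 3 = (4*(1/(6 + 3)) - 8) + 3 = (4*(1/9) - 8) + 3 = (4*(1*(⅑)) - 8) + 3 = (4*(⅑) - 8) + 3 = (4/9 - 8) + 3 = -68/9 + 3 = -41/9 ≈ -4.5556)
-17*V*28 = -17*(-41/9)*28 = (697/9)*28 = 19516/9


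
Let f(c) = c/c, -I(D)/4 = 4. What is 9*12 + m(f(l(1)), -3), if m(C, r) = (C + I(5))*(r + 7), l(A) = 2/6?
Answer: 48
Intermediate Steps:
I(D) = -16 (I(D) = -4*4 = -16)
l(A) = 1/3 (l(A) = 2*(1/6) = 1/3)
f(c) = 1
m(C, r) = (-16 + C)*(7 + r) (m(C, r) = (C - 16)*(r + 7) = (-16 + C)*(7 + r))
9*12 + m(f(l(1)), -3) = 9*12 + (-112 - 16*(-3) + 7*1 + 1*(-3)) = 108 + (-112 + 48 + 7 - 3) = 108 - 60 = 48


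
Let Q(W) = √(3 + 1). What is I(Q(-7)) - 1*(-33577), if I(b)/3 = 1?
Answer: 33580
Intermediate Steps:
Q(W) = 2 (Q(W) = √4 = 2)
I(b) = 3 (I(b) = 3*1 = 3)
I(Q(-7)) - 1*(-33577) = 3 - 1*(-33577) = 3 + 33577 = 33580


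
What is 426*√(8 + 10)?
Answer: 1278*√2 ≈ 1807.4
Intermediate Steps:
426*√(8 + 10) = 426*√18 = 426*(3*√2) = 1278*√2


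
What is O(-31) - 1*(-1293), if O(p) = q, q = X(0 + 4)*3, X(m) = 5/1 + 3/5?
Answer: 6549/5 ≈ 1309.8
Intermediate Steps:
X(m) = 28/5 (X(m) = 5*1 + 3*(⅕) = 5 + ⅗ = 28/5)
q = 84/5 (q = (28/5)*3 = 84/5 ≈ 16.800)
O(p) = 84/5
O(-31) - 1*(-1293) = 84/5 - 1*(-1293) = 84/5 + 1293 = 6549/5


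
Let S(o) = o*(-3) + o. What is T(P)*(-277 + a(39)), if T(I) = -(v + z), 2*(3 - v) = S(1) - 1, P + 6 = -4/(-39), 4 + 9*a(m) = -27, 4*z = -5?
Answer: 8203/9 ≈ 911.44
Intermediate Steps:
z = -5/4 (z = (¼)*(-5) = -5/4 ≈ -1.2500)
S(o) = -2*o (S(o) = -3*o + o = -2*o)
a(m) = -31/9 (a(m) = -4/9 + (⅑)*(-27) = -4/9 - 3 = -31/9)
P = -230/39 (P = -6 - 4/(-39) = -6 - 4*(-1/39) = -6 + 4/39 = -230/39 ≈ -5.8974)
v = 9/2 (v = 3 - (-2*1 - 1)/2 = 3 - (-2 - 1)/2 = 3 - ½*(-3) = 3 + 3/2 = 9/2 ≈ 4.5000)
T(I) = -13/4 (T(I) = -(9/2 - 5/4) = -1*13/4 = -13/4)
T(P)*(-277 + a(39)) = -13*(-277 - 31/9)/4 = -13/4*(-2524/9) = 8203/9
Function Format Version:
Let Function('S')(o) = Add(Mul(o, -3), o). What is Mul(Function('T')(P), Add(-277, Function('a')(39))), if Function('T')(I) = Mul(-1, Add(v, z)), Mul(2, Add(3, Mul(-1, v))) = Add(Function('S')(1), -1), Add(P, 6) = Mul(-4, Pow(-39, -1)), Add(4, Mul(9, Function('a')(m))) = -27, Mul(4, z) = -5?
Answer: Rational(8203, 9) ≈ 911.44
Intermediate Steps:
z = Rational(-5, 4) (z = Mul(Rational(1, 4), -5) = Rational(-5, 4) ≈ -1.2500)
Function('S')(o) = Mul(-2, o) (Function('S')(o) = Add(Mul(-3, o), o) = Mul(-2, o))
Function('a')(m) = Rational(-31, 9) (Function('a')(m) = Add(Rational(-4, 9), Mul(Rational(1, 9), -27)) = Add(Rational(-4, 9), -3) = Rational(-31, 9))
P = Rational(-230, 39) (P = Add(-6, Mul(-4, Pow(-39, -1))) = Add(-6, Mul(-4, Rational(-1, 39))) = Add(-6, Rational(4, 39)) = Rational(-230, 39) ≈ -5.8974)
v = Rational(9, 2) (v = Add(3, Mul(Rational(-1, 2), Add(Mul(-2, 1), -1))) = Add(3, Mul(Rational(-1, 2), Add(-2, -1))) = Add(3, Mul(Rational(-1, 2), -3)) = Add(3, Rational(3, 2)) = Rational(9, 2) ≈ 4.5000)
Function('T')(I) = Rational(-13, 4) (Function('T')(I) = Mul(-1, Add(Rational(9, 2), Rational(-5, 4))) = Mul(-1, Rational(13, 4)) = Rational(-13, 4))
Mul(Function('T')(P), Add(-277, Function('a')(39))) = Mul(Rational(-13, 4), Add(-277, Rational(-31, 9))) = Mul(Rational(-13, 4), Rational(-2524, 9)) = Rational(8203, 9)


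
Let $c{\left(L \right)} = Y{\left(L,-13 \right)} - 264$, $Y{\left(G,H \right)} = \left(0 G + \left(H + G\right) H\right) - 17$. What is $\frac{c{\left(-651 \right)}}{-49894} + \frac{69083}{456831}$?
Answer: $- \frac{368168479}{22793125914} \approx -0.016153$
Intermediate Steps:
$Y{\left(G,H \right)} = -17 + H \left(G + H\right)$ ($Y{\left(G,H \right)} = \left(0 + \left(G + H\right) H\right) - 17 = \left(0 + H \left(G + H\right)\right) - 17 = H \left(G + H\right) - 17 = -17 + H \left(G + H\right)$)
$c{\left(L \right)} = -112 - 13 L$ ($c{\left(L \right)} = \left(-17 + \left(-13\right)^{2} + L \left(-13\right)\right) - 264 = \left(-17 + 169 - 13 L\right) - 264 = \left(152 - 13 L\right) - 264 = -112 - 13 L$)
$\frac{c{\left(-651 \right)}}{-49894} + \frac{69083}{456831} = \frac{-112 - -8463}{-49894} + \frac{69083}{456831} = \left(-112 + 8463\right) \left(- \frac{1}{49894}\right) + 69083 \cdot \frac{1}{456831} = 8351 \left(- \frac{1}{49894}\right) + \frac{69083}{456831} = - \frac{8351}{49894} + \frac{69083}{456831} = - \frac{368168479}{22793125914}$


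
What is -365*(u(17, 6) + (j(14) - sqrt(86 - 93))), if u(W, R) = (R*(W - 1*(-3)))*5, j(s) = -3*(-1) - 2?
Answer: -219365 + 365*I*sqrt(7) ≈ -2.1937e+5 + 965.7*I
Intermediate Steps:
j(s) = 1 (j(s) = 3 - 2 = 1)
u(W, R) = 5*R*(3 + W) (u(W, R) = (R*(W + 3))*5 = (R*(3 + W))*5 = 5*R*(3 + W))
-365*(u(17, 6) + (j(14) - sqrt(86 - 93))) = -365*(5*6*(3 + 17) + (1 - sqrt(86 - 93))) = -365*(5*6*20 + (1 - sqrt(-7))) = -365*(600 + (1 - I*sqrt(7))) = -365*(601 - I*sqrt(7)) = -219365 + 365*I*sqrt(7)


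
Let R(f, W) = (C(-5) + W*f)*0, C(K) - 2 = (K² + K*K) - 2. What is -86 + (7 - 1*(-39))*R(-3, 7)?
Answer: -86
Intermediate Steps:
C(K) = 2*K² (C(K) = 2 + ((K² + K*K) - 2) = 2 + ((K² + K²) - 2) = 2 + (2*K² - 2) = 2 + (-2 + 2*K²) = 2*K²)
R(f, W) = 0 (R(f, W) = (2*(-5)² + W*f)*0 = (2*25 + W*f)*0 = (50 + W*f)*0 = 0)
-86 + (7 - 1*(-39))*R(-3, 7) = -86 + (7 - 1*(-39))*0 = -86 + (7 + 39)*0 = -86 + 46*0 = -86 + 0 = -86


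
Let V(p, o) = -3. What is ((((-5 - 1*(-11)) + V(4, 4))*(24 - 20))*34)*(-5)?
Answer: -2040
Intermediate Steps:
((((-5 - 1*(-11)) + V(4, 4))*(24 - 20))*34)*(-5) = ((((-5 - 1*(-11)) - 3)*(24 - 20))*34)*(-5) = ((((-5 + 11) - 3)*4)*34)*(-5) = (((6 - 3)*4)*34)*(-5) = ((3*4)*34)*(-5) = (12*34)*(-5) = 408*(-5) = -2040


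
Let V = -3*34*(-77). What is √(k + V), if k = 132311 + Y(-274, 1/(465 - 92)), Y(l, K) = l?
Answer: √139891 ≈ 374.02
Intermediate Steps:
k = 132037 (k = 132311 - 274 = 132037)
V = 7854 (V = -102*(-77) = 7854)
√(k + V) = √(132037 + 7854) = √139891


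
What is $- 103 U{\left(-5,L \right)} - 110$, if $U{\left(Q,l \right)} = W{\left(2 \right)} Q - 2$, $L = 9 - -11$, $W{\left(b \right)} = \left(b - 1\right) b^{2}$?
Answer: $2156$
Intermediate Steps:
$W{\left(b \right)} = b^{2} \left(-1 + b\right)$ ($W{\left(b \right)} = \left(-1 + b\right) b^{2} = b^{2} \left(-1 + b\right)$)
$L = 20$ ($L = 9 + 11 = 20$)
$U{\left(Q,l \right)} = -2 + 4 Q$ ($U{\left(Q,l \right)} = 2^{2} \left(-1 + 2\right) Q - 2 = 4 \cdot 1 Q - 2 = 4 Q - 2 = -2 + 4 Q$)
$- 103 U{\left(-5,L \right)} - 110 = - 103 \left(-2 + 4 \left(-5\right)\right) - 110 = - 103 \left(-2 - 20\right) - 110 = \left(-103\right) \left(-22\right) - 110 = 2266 - 110 = 2156$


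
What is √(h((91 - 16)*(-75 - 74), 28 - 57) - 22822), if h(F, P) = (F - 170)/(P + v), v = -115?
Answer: I*√3275023/12 ≈ 150.81*I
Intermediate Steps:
h(F, P) = (-170 + F)/(-115 + P) (h(F, P) = (F - 170)/(P - 115) = (-170 + F)/(-115 + P))
√(h((91 - 16)*(-75 - 74), 28 - 57) - 22822) = √((-170 + (91 - 16)*(-75 - 74))/(-115 + (28 - 57)) - 22822) = √((-170 + 75*(-149))/(-115 - 29) - 22822) = √((-170 - 11175)/(-144) - 22822) = √(-1/144*(-11345) - 22822) = √(11345/144 - 22822) = √(-3275023/144) = I*√3275023/12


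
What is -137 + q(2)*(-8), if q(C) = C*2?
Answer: -169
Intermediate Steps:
q(C) = 2*C
-137 + q(2)*(-8) = -137 + (2*2)*(-8) = -137 + 4*(-8) = -137 - 32 = -169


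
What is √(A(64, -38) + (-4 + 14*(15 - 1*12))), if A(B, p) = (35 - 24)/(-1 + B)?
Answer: √16835/21 ≈ 6.1786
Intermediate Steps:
A(B, p) = 11/(-1 + B)
√(A(64, -38) + (-4 + 14*(15 - 1*12))) = √(11/(-1 + 64) + (-4 + 14*(15 - 1*12))) = √(11/63 + (-4 + 14*(15 - 12))) = √(11*(1/63) + (-4 + 14*3)) = √(11/63 + (-4 + 42)) = √(11/63 + 38) = √(2405/63) = √16835/21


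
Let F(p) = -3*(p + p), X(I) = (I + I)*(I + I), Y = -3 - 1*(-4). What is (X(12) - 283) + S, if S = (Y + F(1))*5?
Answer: 268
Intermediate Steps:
Y = 1 (Y = -3 + 4 = 1)
X(I) = 4*I² (X(I) = (2*I)*(2*I) = 4*I²)
F(p) = -6*p
S = -25 (S = (1 - 6*1)*5 = (1 - 6)*5 = -5*5 = -25)
(X(12) - 283) + S = (4*12² - 283) - 25 = (4*144 - 283) - 25 = (576 - 283) - 25 = 293 - 25 = 268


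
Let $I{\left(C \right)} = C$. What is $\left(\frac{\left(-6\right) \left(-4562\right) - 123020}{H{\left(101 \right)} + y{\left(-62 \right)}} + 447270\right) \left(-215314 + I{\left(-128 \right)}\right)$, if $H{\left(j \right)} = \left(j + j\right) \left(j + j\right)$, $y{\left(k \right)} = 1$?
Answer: $- \frac{3931979525392284}{40805} \approx -9.636 \cdot 10^{10}$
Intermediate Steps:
$H{\left(j \right)} = 4 j^{2}$ ($H{\left(j \right)} = 2 j 2 j = 4 j^{2}$)
$\left(\frac{\left(-6\right) \left(-4562\right) - 123020}{H{\left(101 \right)} + y{\left(-62 \right)}} + 447270\right) \left(-215314 + I{\left(-128 \right)}\right) = \left(\frac{\left(-6\right) \left(-4562\right) - 123020}{4 \cdot 101^{2} + 1} + 447270\right) \left(-215314 - 128\right) = \left(\frac{27372 - 123020}{4 \cdot 10201 + 1} + 447270\right) \left(-215442\right) = \left(- \frac{95648}{40804 + 1} + 447270\right) \left(-215442\right) = \left(- \frac{95648}{40805} + 447270\right) \left(-215442\right) = \frac{18250756702}{40805} \left(-215442\right) = - \frac{3931979525392284}{40805}$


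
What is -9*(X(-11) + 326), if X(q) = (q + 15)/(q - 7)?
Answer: -2932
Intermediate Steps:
X(q) = (15 + q)/(-7 + q)
-9*(X(-11) + 326) = -9*((15 - 11)/(-7 - 11) + 326) = -9*(4/(-18) + 326) = -9*(-1/18*4 + 326) = -9*(-2/9 + 326) = -9*2932/9 = -2932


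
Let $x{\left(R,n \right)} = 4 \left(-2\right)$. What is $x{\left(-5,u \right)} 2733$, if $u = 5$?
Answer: $-21864$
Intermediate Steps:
$x{\left(R,n \right)} = -8$
$x{\left(-5,u \right)} 2733 = \left(-8\right) 2733 = -21864$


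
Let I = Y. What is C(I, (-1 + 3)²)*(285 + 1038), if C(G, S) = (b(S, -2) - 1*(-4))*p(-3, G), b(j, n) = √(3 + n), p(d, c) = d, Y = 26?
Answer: -19845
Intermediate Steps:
I = 26
C(G, S) = -15 (C(G, S) = (√(3 - 2) - 1*(-4))*(-3) = (√1 + 4)*(-3) = (1 + 4)*(-3) = 5*(-3) = -15)
C(I, (-1 + 3)²)*(285 + 1038) = -15*(285 + 1038) = -15*1323 = -19845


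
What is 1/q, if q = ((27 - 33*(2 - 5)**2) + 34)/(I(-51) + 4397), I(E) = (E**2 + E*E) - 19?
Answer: -2395/59 ≈ -40.593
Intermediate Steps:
I(E) = -19 + 2*E**2 (I(E) = (E**2 + E**2) - 19 = 2*E**2 - 19 = -19 + 2*E**2)
q = -59/2395 (q = ((27 - 33*(2 - 5)**2) + 34)/((-19 + 2*(-51)**2) + 4397) = ((27 - 33*(-3)**2) + 34)/((-19 + 2*2601) + 4397) = ((27 - 33*9) + 34)/((-19 + 5202) + 4397) = ((27 - 297) + 34)/(5183 + 4397) = (-270 + 34)/9580 = -236*1/9580 = -59/2395 ≈ -0.024635)
1/q = 1/(-59/2395) = -2395/59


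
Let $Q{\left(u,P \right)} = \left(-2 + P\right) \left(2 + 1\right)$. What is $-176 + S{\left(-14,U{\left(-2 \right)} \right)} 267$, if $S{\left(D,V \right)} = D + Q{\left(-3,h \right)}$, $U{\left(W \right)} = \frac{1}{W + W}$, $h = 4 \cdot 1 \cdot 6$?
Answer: $13708$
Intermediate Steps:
$h = 24$ ($h = 4 \cdot 6 = 24$)
$U{\left(W \right)} = \frac{1}{2 W}$
$Q{\left(u,P \right)} = -6 + 3 P$ ($Q{\left(u,P \right)} = \left(-2 + P\right) 3 = -6 + 3 P$)
$S{\left(D,V \right)} = 66 + D$ ($S{\left(D,V \right)} = D + \left(-6 + 3 \cdot 24\right) = D + \left(-6 + 72\right) = D + 66 = 66 + D$)
$-176 + S{\left(-14,U{\left(-2 \right)} \right)} 267 = -176 + \left(66 - 14\right) 267 = -176 + 52 \cdot 267 = -176 + 13884 = 13708$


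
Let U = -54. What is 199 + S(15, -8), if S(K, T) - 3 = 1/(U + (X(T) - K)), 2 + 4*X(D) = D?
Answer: 28884/143 ≈ 201.99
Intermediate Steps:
X(D) = -½ + D/4
S(K, T) = 3 + 1/(-109/2 - K + T/4) (S(K, T) = 3 + 1/(-54 + ((-½ + T/4) - K)) = 3 + 1/(-54 + (-½ - K + T/4)) = 3 + 1/(-109/2 - K + T/4))
199 + S(15, -8) = 199 + (650 - 3*(-8) + 12*15)/(218 - 1*(-8) + 4*15) = 199 + (650 + 24 + 180)/(218 + 8 + 60) = 199 + 854/286 = 199 + (1/286)*854 = 199 + 427/143 = 28884/143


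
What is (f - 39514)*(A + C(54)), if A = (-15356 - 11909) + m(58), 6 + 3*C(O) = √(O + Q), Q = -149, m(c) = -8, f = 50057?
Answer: -287560325 + 10543*I*√95/3 ≈ -2.8756e+8 + 34254.0*I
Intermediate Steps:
C(O) = -2 + √(-149 + O)/3 (C(O) = -2 + √(O - 149)/3 = -2 + √(-149 + O)/3)
A = -27273 (A = (-15356 - 11909) - 8 = -27265 - 8 = -27273)
(f - 39514)*(A + C(54)) = (50057 - 39514)*(-27273 + (-2 + √(-149 + 54)/3)) = 10543*(-27273 + (-2 + √(-95)/3)) = 10543*(-27273 + (-2 + (I*√95)/3)) = 10543*(-27273 + (-2 + I*√95/3)) = 10543*(-27275 + I*√95/3) = -287560325 + 10543*I*√95/3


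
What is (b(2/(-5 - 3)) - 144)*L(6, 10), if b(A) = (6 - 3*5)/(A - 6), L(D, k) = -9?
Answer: 32076/25 ≈ 1283.0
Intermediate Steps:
b(A) = -9/(-6 + A) (b(A) = (6 - 15)/(-6 + A) = -9/(-6 + A))
(b(2/(-5 - 3)) - 144)*L(6, 10) = (-9/(-6 + 2/(-5 - 3)) - 144)*(-9) = (-9/(-6 + 2/(-8)) - 144)*(-9) = (-9/(-6 + 2*(-1/8)) - 144)*(-9) = (-9/(-6 - 1/4) - 144)*(-9) = (-9/(-25/4) - 144)*(-9) = (-9*(-4/25) - 144)*(-9) = (36/25 - 144)*(-9) = -3564/25*(-9) = 32076/25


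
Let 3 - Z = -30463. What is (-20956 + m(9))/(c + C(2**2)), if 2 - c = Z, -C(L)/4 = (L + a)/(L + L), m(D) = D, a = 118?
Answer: 20947/30525 ≈ 0.68622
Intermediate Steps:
Z = 30466 (Z = 3 - 1*(-30463) = 3 + 30463 = 30466)
C(L) = -2*(118 + L)/L (C(L) = -4*(L + 118)/(L + L) = -4*(118 + L)/(2*L) = -4*(118 + L)*1/(2*L) = -2*(118 + L)/L)
c = -30464 (c = 2 - 1*30466 = 2 - 30466 = -30464)
(-20956 + m(9))/(c + C(2**2)) = (-20956 + 9)/(-30464 + (-2 - 236/(2**2))) = -20947/(-30464 + (-2 - 236/4)) = -20947/(-30464 + (-2 - 236*1/4)) = -20947/(-30464 + (-2 - 59)) = -20947/(-30464 - 61) = -20947/(-30525) = -20947*(-1/30525) = 20947/30525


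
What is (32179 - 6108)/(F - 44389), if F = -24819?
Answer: -26071/69208 ≈ -0.37671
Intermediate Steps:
(32179 - 6108)/(F - 44389) = (32179 - 6108)/(-24819 - 44389) = 26071/(-69208) = 26071*(-1/69208) = -26071/69208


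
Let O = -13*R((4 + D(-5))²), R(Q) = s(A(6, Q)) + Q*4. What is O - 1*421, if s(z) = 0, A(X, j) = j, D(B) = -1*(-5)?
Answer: -4633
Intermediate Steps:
D(B) = 5
R(Q) = 4*Q (R(Q) = 0 + Q*4 = 0 + 4*Q = 4*Q)
O = -4212 (O = -52*(4 + 5)² = -52*9² = -52*81 = -13*324 = -4212)
O - 1*421 = -4212 - 1*421 = -4212 - 421 = -4633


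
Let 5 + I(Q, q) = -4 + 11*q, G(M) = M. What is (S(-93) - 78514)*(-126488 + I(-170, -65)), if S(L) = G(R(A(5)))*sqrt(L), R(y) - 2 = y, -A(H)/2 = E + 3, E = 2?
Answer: 9987922968 + 1017696*I*sqrt(93) ≈ 9.9879e+9 + 9.8143e+6*I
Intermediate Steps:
A(H) = -10 (A(H) = -2*(2 + 3) = -2*5 = -10)
R(y) = 2 + y
I(Q, q) = -9 + 11*q (I(Q, q) = -5 + (-4 + 11*q) = -9 + 11*q)
S(L) = -8*sqrt(L) (S(L) = (2 - 10)*sqrt(L) = -8*sqrt(L))
(S(-93) - 78514)*(-126488 + I(-170, -65)) = (-8*I*sqrt(93) - 78514)*(-126488 + (-9 + 11*(-65))) = (-8*I*sqrt(93) - 78514)*(-126488 + (-9 - 715)) = (-8*I*sqrt(93) - 78514)*(-126488 - 724) = (-78514 - 8*I*sqrt(93))*(-127212) = 9987922968 + 1017696*I*sqrt(93)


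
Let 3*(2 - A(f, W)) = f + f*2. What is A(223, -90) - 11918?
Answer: -12139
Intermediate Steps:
A(f, W) = 2 - f (A(f, W) = 2 - (f + f*2)/3 = 2 - (f + 2*f)/3 = 2 - f)
A(223, -90) - 11918 = (2 - 1*223) - 11918 = (2 - 223) - 11918 = -221 - 11918 = -12139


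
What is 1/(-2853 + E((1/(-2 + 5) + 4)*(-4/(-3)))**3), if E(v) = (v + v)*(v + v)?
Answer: 531441/1263802817323 ≈ 4.2051e-7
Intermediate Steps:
E(v) = 4*v**2 (E(v) = (2*v)*(2*v) = 4*v**2)
1/(-2853 + E((1/(-2 + 5) + 4)*(-4/(-3)))**3) = 1/(-2853 + (4*((1/(-2 + 5) + 4)*(-4/(-3)))**2)**3) = 1/(-2853 + (4*((1/3 + 4)*(-4*(-1/3)))**2)**3) = 1/(-2853 + (4*((1/3 + 4)*(4/3))**2)**3) = 1/(-2853 + (4*((13/3)*(4/3))**2)**3) = 1/(-2853 + (4*(52/9)**2)**3) = 1/(-2853 + (4*(2704/81))**3) = 1/(-2853 + (10816/81)**3) = 1/(-2853 + 1265319018496/531441) = 1/(1263802817323/531441) = 531441/1263802817323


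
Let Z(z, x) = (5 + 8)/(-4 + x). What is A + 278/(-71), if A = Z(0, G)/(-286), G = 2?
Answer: -12161/3124 ≈ -3.8928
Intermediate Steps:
Z(z, x) = 13/(-4 + x)
A = 1/44 (A = (13/(-4 + 2))/(-286) = (13/(-2))*(-1/286) = (13*(-½))*(-1/286) = -13/2*(-1/286) = 1/44 ≈ 0.022727)
A + 278/(-71) = 1/44 + 278/(-71) = 1/44 - 1/71*278 = 1/44 - 278/71 = -12161/3124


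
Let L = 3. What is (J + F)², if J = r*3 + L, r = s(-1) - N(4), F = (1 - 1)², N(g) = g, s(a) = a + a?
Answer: 225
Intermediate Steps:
s(a) = 2*a
F = 0 (F = 0² = 0)
r = -6 (r = 2*(-1) - 1*4 = -2 - 4 = -6)
J = -15 (J = -6*3 + 3 = -18 + 3 = -15)
(J + F)² = (-15 + 0)² = (-15)² = 225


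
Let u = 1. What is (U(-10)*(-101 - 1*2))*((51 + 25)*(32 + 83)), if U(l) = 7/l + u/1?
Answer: -270066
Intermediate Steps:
U(l) = 1 + 7/l (U(l) = 7/l + 1/1 = 7/l + 1*1 = 7/l + 1 = 1 + 7/l)
(U(-10)*(-101 - 1*2))*((51 + 25)*(32 + 83)) = (((7 - 10)/(-10))*(-101 - 1*2))*((51 + 25)*(32 + 83)) = ((-⅒*(-3))*(-101 - 2))*(76*115) = ((3/10)*(-103))*8740 = -309/10*8740 = -270066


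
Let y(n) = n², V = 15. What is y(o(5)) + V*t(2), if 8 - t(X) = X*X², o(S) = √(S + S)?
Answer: 10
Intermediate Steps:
o(S) = √2*√S (o(S) = √(2*S) = √2*√S)
t(X) = 8 - X³ (t(X) = 8 - X*X² = 8 - X³)
y(o(5)) + V*t(2) = (√2*√5)² + 15*(8 - 1*2³) = (√10)² + 15*(8 - 1*8) = 10 + 15*(8 - 8) = 10 + 15*0 = 10 + 0 = 10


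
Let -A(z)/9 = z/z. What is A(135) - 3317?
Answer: -3326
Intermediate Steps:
A(z) = -9 (A(z) = -9*z/z = -9*1 = -9)
A(135) - 3317 = -9 - 3317 = -3326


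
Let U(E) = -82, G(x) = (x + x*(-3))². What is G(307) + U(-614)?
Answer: 376914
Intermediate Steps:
G(x) = 4*x² (G(x) = (x - 3*x)² = (-2*x)² = 4*x²)
G(307) + U(-614) = 4*307² - 82 = 4*94249 - 82 = 376996 - 82 = 376914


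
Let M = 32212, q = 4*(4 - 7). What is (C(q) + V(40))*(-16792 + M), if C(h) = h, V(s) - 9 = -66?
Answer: -1063980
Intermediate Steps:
V(s) = -57 (V(s) = 9 - 66 = -57)
q = -12 (q = 4*(-3) = -12)
(C(q) + V(40))*(-16792 + M) = (-12 - 57)*(-16792 + 32212) = -69*15420 = -1063980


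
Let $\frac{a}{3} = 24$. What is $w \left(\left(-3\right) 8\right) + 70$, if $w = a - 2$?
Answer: $-1610$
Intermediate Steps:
$a = 72$ ($a = 3 \cdot 24 = 72$)
$w = 70$ ($w = 72 - 2 = 70$)
$w \left(\left(-3\right) 8\right) + 70 = 70 \left(\left(-3\right) 8\right) + 70 = 70 \left(-24\right) + 70 = -1680 + 70 = -1610$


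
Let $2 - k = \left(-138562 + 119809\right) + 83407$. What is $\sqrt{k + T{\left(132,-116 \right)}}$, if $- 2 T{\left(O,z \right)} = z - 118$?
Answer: $i \sqrt{64535} \approx 254.04 i$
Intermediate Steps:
$T{\left(O,z \right)} = 59 - \frac{z}{2}$ ($T{\left(O,z \right)} = - \frac{z - 118}{2} = - \frac{-118 + z}{2} = 59 - \frac{z}{2}$)
$k = -64652$ ($k = 2 - \left(\left(-138562 + 119809\right) + 83407\right) = 2 - \left(-18753 + 83407\right) = 2 - 64654 = -64652$)
$\sqrt{k + T{\left(132,-116 \right)}} = \sqrt{-64652 + \left(59 - -58\right)} = \sqrt{-64652 + \left(59 + 58\right)} = \sqrt{-64652 + 117} = \sqrt{-64535} = i \sqrt{64535}$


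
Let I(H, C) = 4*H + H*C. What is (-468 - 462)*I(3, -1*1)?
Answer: -8370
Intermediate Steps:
I(H, C) = 4*H + C*H
(-468 - 462)*I(3, -1*1) = (-468 - 462)*(3*(4 - 1*1)) = -2790*(4 - 1) = -2790*3 = -930*9 = -8370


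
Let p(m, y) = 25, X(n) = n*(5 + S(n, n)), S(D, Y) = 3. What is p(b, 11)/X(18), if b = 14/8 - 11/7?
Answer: 25/144 ≈ 0.17361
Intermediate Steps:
b = 5/28 (b = 14*(⅛) - 11*⅐ = 7/4 - 11/7 = 5/28 ≈ 0.17857)
X(n) = 8*n (X(n) = n*(5 + 3) = n*8 = 8*n)
p(b, 11)/X(18) = 25/((8*18)) = 25/144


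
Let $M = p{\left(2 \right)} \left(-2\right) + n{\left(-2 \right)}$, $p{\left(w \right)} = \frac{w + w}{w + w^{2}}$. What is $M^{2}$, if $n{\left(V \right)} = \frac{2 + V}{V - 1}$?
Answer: $\frac{16}{9} \approx 1.7778$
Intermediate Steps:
$n{\left(V \right)} = \frac{2 + V}{-1 + V}$
$p{\left(w \right)} = \frac{2 w}{w + w^{2}}$
$M = - \frac{4}{3}$ ($M = \frac{2}{1 + 2} \left(-2\right) + \frac{2 - 2}{-1 - 2} = \frac{2}{3} \left(-2\right) + \frac{1}{-3} \cdot 0 = 2 \cdot \frac{1}{3} \left(-2\right) - 0 = \frac{2}{3} \left(-2\right) + 0 = - \frac{4}{3} + 0 = - \frac{4}{3} \approx -1.3333$)
$M^{2} = \left(- \frac{4}{3}\right)^{2} = \frac{16}{9}$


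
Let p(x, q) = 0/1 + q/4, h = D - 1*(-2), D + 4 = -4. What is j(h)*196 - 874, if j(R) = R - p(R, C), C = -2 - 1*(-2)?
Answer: -2050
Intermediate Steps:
D = -8 (D = -4 - 4 = -8)
h = -6 (h = -8 - 1*(-2) = -8 + 2 = -6)
C = 0 (C = -2 + 2 = 0)
p(x, q) = q/4 (p(x, q) = 0*1 + q*(¼) = 0 + q/4 = q/4)
j(R) = R (j(R) = R - 0/4 = R - 1*0 = R + 0 = R)
j(h)*196 - 874 = -6*196 - 874 = -1176 - 874 = -2050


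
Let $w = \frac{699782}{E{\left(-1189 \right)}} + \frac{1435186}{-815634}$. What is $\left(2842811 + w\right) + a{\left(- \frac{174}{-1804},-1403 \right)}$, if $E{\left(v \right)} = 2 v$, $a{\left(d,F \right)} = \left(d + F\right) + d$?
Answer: $\frac{15154033543834571}{5333838543} \approx 2.8411 \cdot 10^{6}$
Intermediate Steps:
$a{\left(d,F \right)} = F + 2 d$ ($a{\left(d,F \right)} = \left(F + d\right) + d = F + 2 d$)
$w = - \frac{143544716024}{484894413}$ ($w = \frac{699782}{2 \left(-1189\right)} + \frac{1435186}{-815634} = \frac{699782}{-2378} + 1435186 \left(- \frac{1}{815634}\right) = 699782 \left(- \frac{1}{2378}\right) - \frac{717593}{407817} = - \frac{349891}{1189} - \frac{717593}{407817} = - \frac{143544716024}{484894413} \approx -296.03$)
$\left(2842811 + w\right) + a{\left(- \frac{174}{-1804},-1403 \right)} = \left(2842811 - \frac{143544716024}{484894413}\right) - \left(1403 - 2 \left(- \frac{174}{-1804}\right)\right) = \frac{1378319626398919}{484894413} - \left(1403 - 2 \left(\left(-174\right) \left(- \frac{1}{1804}\right)\right)\right) = \frac{1378319626398919}{484894413} + \left(-1403 + 2 \cdot \frac{87}{902}\right) = \frac{1378319626398919}{484894413} + \left(-1403 + \frac{87}{451}\right) = \frac{1378319626398919}{484894413} - \frac{632666}{451} = \frac{15154033543834571}{5333838543}$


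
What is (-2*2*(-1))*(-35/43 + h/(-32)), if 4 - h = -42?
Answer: -1549/172 ≈ -9.0058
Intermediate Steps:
h = 46 (h = 4 - 1*(-42) = 4 + 42 = 46)
(-2*2*(-1))*(-35/43 + h/(-32)) = (-2*2*(-1))*(-35/43 + 46/(-32)) = (-4*(-1))*(-35*1/43 + 46*(-1/32)) = 4*(-35/43 - 23/16) = 4*(-1549/688) = -1549/172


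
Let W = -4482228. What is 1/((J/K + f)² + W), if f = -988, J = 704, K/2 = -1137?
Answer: -1292769/4531765740068 ≈ -2.8527e-7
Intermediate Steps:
K = -2274 (K = 2*(-1137) = -2274)
1/((J/K + f)² + W) = 1/((704/(-2274) - 988)² - 4482228) = 1/((704*(-1/2274) - 988)² - 4482228) = 1/((-352/1137 - 988)² - 4482228) = 1/((-1123708/1137)² - 4482228) = 1/(1262719669264/1292769 - 4482228) = 1/(-4531765740068/1292769) = -1292769/4531765740068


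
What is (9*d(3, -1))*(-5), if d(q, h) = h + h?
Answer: 90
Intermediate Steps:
d(q, h) = 2*h
(9*d(3, -1))*(-5) = (9*(2*(-1)))*(-5) = (9*(-2))*(-5) = -18*(-5) = 90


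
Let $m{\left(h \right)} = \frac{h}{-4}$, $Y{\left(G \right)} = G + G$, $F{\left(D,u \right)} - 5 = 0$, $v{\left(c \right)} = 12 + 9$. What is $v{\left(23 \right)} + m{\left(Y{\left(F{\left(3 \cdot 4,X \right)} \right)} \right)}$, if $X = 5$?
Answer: $\frac{37}{2} \approx 18.5$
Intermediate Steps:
$v{\left(c \right)} = 21$
$F{\left(D,u \right)} = 5$ ($F{\left(D,u \right)} = 5 + 0 = 5$)
$Y{\left(G \right)} = 2 G$
$m{\left(h \right)} = - \frac{h}{4}$ ($m{\left(h \right)} = h \left(- \frac{1}{4}\right) = - \frac{h}{4}$)
$v{\left(23 \right)} + m{\left(Y{\left(F{\left(3 \cdot 4,X \right)} \right)} \right)} = 21 - \frac{2 \cdot 5}{4} = 21 - \frac{5}{2} = \frac{37}{2}$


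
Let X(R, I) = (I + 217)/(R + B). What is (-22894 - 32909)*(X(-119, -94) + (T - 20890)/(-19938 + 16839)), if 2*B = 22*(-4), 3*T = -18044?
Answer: -223451041451/505137 ≈ -4.4236e+5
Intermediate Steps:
T = -18044/3 (T = (⅓)*(-18044) = -18044/3 ≈ -6014.7)
B = -44 (B = (22*(-4))/2 = (½)*(-88) = -44)
X(R, I) = (217 + I)/(-44 + R) (X(R, I) = (I + 217)/(R - 44) = (217 + I)/(-44 + R))
(-22894 - 32909)*(X(-119, -94) + (T - 20890)/(-19938 + 16839)) = (-22894 - 32909)*((217 - 94)/(-44 - 119) + (-18044/3 - 20890)/(-19938 + 16839)) = -55803*(123/(-163) - 80714/3/(-3099)) = -55803*(-1/163*123 - 80714/3*(-1/3099)) = -55803*(-123/163 + 80714/9297) = -55803*12012851/1515411 = -223451041451/505137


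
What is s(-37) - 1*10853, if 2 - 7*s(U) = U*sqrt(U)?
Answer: -75969/7 + 37*I*sqrt(37)/7 ≈ -10853.0 + 32.152*I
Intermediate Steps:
s(U) = 2/7 - U**(3/2)/7 (s(U) = 2/7 - U*sqrt(U)/7 = 2/7 - U**(3/2)/7)
s(-37) - 1*10853 = (2/7 - (-37)*I*sqrt(37)/7) - 1*10853 = (2/7 - (-37)*I*sqrt(37)/7) - 10853 = (2/7 + 37*I*sqrt(37)/7) - 10853 = -75969/7 + 37*I*sqrt(37)/7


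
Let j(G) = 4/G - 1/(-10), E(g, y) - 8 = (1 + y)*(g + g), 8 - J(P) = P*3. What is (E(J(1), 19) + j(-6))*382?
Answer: 1188593/15 ≈ 79240.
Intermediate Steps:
J(P) = 8 - 3*P (J(P) = 8 - P*3 = 8 - 3*P)
E(g, y) = 8 + 2*g*(1 + y) (E(g, y) = 8 + (1 + y)*(g + g) = 8 + (1 + y)*(2*g) = 8 + 2*g*(1 + y))
j(G) = ⅒ + 4/G (j(G) = 4/G - 1*(-⅒) = 4/G + ⅒ = ⅒ + 4/G)
(E(J(1), 19) + j(-6))*382 = ((8 + 2*(8 - 3*1) + 2*(8 - 3*1)*19) + (⅒)*(40 - 6)/(-6))*382 = ((8 + 2*(8 - 3) + 2*(8 - 3)*19) + (⅒)*(-⅙)*34)*382 = ((8 + 2*5 + 2*5*19) - 17/30)*382 = ((8 + 10 + 190) - 17/30)*382 = (208 - 17/30)*382 = (6223/30)*382 = 1188593/15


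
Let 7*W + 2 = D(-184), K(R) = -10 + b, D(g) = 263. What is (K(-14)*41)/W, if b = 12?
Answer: 574/261 ≈ 2.1992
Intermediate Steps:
K(R) = 2 (K(R) = -10 + 12 = 2)
W = 261/7 (W = -2/7 + (⅐)*263 = -2/7 + 263/7 = 261/7 ≈ 37.286)
(K(-14)*41)/W = (2*41)/(261/7) = 82*(7/261) = 574/261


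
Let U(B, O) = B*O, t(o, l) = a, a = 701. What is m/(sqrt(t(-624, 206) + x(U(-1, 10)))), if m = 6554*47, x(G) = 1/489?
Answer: 154019*sqrt(167624310)/171395 ≈ 11634.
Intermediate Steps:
t(o, l) = 701
x(G) = 1/489
m = 308038
m/(sqrt(t(-624, 206) + x(U(-1, 10)))) = 308038/(sqrt(701 + 1/489)) = 308038/(sqrt(342790/489)) = 308038/((sqrt(167624310)/489)) = 308038*(sqrt(167624310)/342790) = 154019*sqrt(167624310)/171395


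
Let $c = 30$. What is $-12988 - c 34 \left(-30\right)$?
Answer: $17612$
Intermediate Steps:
$-12988 - c 34 \left(-30\right) = -12988 - 30 \cdot 34 \left(-30\right) = -12988 - 1020 \left(-30\right) = -12988 - -30600 = -12988 + 30600 = 17612$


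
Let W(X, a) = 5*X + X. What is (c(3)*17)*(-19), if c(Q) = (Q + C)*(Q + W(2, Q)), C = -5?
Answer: 9690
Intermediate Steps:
W(X, a) = 6*X
c(Q) = (-5 + Q)*(12 + Q) (c(Q) = (Q - 5)*(Q + 6*2) = (-5 + Q)*(Q + 12) = (-5 + Q)*(12 + Q))
(c(3)*17)*(-19) = ((-60 + 3**2 + 7*3)*17)*(-19) = ((-60 + 9 + 21)*17)*(-19) = -30*17*(-19) = -510*(-19) = 9690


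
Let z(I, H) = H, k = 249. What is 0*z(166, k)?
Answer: 0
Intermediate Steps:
0*z(166, k) = 0*249 = 0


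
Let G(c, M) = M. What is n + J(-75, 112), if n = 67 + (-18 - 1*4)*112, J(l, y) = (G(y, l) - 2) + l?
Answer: -2549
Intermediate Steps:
J(l, y) = -2 + 2*l (J(l, y) = (l - 2) + l = (-2 + l) + l = -2 + 2*l)
n = -2397 (n = 67 + (-18 - 4)*112 = 67 - 22*112 = 67 - 2464 = -2397)
n + J(-75, 112) = -2397 + (-2 + 2*(-75)) = -2397 + (-2 - 150) = -2397 - 152 = -2549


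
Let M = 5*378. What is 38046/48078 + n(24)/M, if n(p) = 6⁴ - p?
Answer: 1232057/841365 ≈ 1.4644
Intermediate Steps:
n(p) = 1296 - p
M = 1890
38046/48078 + n(24)/M = 38046/48078 + (1296 - 1*24)/1890 = 38046*(1/48078) + (1296 - 24)*(1/1890) = 6341/8013 + 1272*(1/1890) = 6341/8013 + 212/315 = 1232057/841365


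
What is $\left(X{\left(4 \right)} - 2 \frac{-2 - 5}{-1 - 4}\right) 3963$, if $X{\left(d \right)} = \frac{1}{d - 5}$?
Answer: $- \frac{75297}{5} \approx -15059.0$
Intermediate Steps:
$X{\left(d \right)} = \frac{1}{-5 + d}$
$\left(X{\left(4 \right)} - 2 \frac{-2 - 5}{-1 - 4}\right) 3963 = \left(\frac{1}{-5 + 4} - 2 \frac{-2 - 5}{-1 - 4}\right) 3963 = \left(\frac{1}{-1} - 2 \left(- \frac{7}{-5}\right)\right) 3963 = \left(-1 - 2 \left(\left(-7\right) \left(- \frac{1}{5}\right)\right)\right) 3963 = \left(-1 - \frac{14}{5}\right) 3963 = \left(- \frac{19}{5}\right) 3963 = - \frac{75297}{5}$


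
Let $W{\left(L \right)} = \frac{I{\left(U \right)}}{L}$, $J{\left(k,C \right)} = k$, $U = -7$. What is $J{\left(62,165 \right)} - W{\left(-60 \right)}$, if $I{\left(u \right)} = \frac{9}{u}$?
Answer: $\frac{8677}{140} \approx 61.979$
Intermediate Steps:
$W{\left(L \right)} = - \frac{9}{7 L}$ ($W{\left(L \right)} = \frac{9 \frac{1}{-7}}{L} = \frac{9 \left(- \frac{1}{7}\right)}{L} = - \frac{9}{7 L}$)
$J{\left(62,165 \right)} - W{\left(-60 \right)} = 62 - - \frac{9}{7 \left(-60\right)} = 62 - \left(- \frac{9}{7}\right) \left(- \frac{1}{60}\right) = 62 - \frac{3}{140} = \frac{8677}{140}$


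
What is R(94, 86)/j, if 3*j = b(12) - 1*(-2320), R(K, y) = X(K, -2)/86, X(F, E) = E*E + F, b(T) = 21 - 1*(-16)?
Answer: 147/101351 ≈ 0.0014504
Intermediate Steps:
b(T) = 37 (b(T) = 21 + 16 = 37)
X(F, E) = F + E² (X(F, E) = E² + F = F + E²)
R(K, y) = 2/43 + K/86 (R(K, y) = (K + (-2)²)/86 = (K + 4)*(1/86) = (4 + K)*(1/86) = 2/43 + K/86)
j = 2357/3 (j = (37 - 1*(-2320))/3 = (37 + 2320)/3 = (⅓)*2357 = 2357/3 ≈ 785.67)
R(94, 86)/j = (2/43 + (1/86)*94)/(2357/3) = (2/43 + 47/43)*(3/2357) = (49/43)*(3/2357) = 147/101351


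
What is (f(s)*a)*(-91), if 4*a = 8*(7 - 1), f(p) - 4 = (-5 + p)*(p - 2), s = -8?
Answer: -146328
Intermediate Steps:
f(p) = 4 + (-5 + p)*(-2 + p) (f(p) = 4 + (-5 + p)*(p - 2) = 4 + (-5 + p)*(-2 + p))
a = 12 (a = (8*(7 - 1))/4 = (8*6)/4 = (¼)*48 = 12)
(f(s)*a)*(-91) = ((14 + (-8)² - 7*(-8))*12)*(-91) = ((14 + 64 + 56)*12)*(-91) = (134*12)*(-91) = 1608*(-91) = -146328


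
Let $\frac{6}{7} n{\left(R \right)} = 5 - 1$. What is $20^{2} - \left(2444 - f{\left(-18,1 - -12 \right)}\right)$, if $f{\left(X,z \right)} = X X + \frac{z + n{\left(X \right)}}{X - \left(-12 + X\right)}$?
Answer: $- \frac{61867}{36} \approx -1718.5$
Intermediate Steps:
$n{\left(R \right)} = \frac{14}{3}$ ($n{\left(R \right)} = \frac{7 \left(5 - 1\right)}{6} = \frac{7}{6} \cdot 4 = \frac{14}{3}$)
$f{\left(X,z \right)} = \frac{7}{18} + X^{2} + \frac{z}{12}$ ($f{\left(X,z \right)} = X X + \frac{z + \frac{14}{3}}{X - \left(-12 + X\right)} = X^{2} + \frac{\frac{14}{3} + z}{12} = X^{2} + \left(\frac{14}{3} + z\right) \frac{1}{12} = X^{2} + \left(\frac{7}{18} + \frac{z}{12}\right) = \frac{7}{18} + X^{2} + \frac{z}{12}$)
$20^{2} - \left(2444 - f{\left(-18,1 - -12 \right)}\right) = 20^{2} - \left(2444 - \left(\frac{7}{18} + \left(-18\right)^{2} + \frac{1 - -12}{12}\right)\right) = 400 - \left(2444 - \left(\frac{7}{18} + 324 + \frac{1 + 12}{12}\right)\right) = 400 - \left(2444 - \left(\frac{7}{18} + 324 + \frac{1}{12} \cdot 13\right)\right) = 400 - \left(2444 - \left(\frac{7}{18} + 324 + \frac{13}{12}\right)\right) = 400 - \left(2444 - \frac{11717}{36}\right) = 400 - \frac{76267}{36} = - \frac{61867}{36}$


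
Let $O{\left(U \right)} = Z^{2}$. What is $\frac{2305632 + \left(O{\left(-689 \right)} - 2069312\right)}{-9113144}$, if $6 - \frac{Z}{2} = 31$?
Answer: $- \frac{59705}{2278286} \approx -0.026206$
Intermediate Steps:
$Z = -50$ ($Z = 12 - 62 = -50$)
$O{\left(U \right)} = 2500$ ($O{\left(U \right)} = \left(-50\right)^{2} = 2500$)
$\frac{2305632 + \left(O{\left(-689 \right)} - 2069312\right)}{-9113144} = \frac{2305632 + \left(2500 - 2069312\right)}{-9113144} = \left(2305632 + \left(2500 - 2069312\right)\right) \left(- \frac{1}{9113144}\right) = \left(2305632 - 2066812\right) \left(- \frac{1}{9113144}\right) = 238820 \left(- \frac{1}{9113144}\right) = - \frac{59705}{2278286}$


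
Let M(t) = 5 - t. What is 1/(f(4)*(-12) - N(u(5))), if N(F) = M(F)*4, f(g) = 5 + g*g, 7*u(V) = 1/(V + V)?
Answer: -35/9518 ≈ -0.0036772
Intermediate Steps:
u(V) = 1/(14*V) (u(V) = 1/(7*(V + V)) = 1/(7*((2*V))) = (1/(2*V))/7 = 1/(14*V))
f(g) = 5 + g²
N(F) = 20 - 4*F (N(F) = (5 - F)*4 = 20 - 4*F)
1/(f(4)*(-12) - N(u(5))) = 1/((5 + 4²)*(-12) - (20 - 2/(7*5))) = 1/((5 + 16)*(-12) - (20 - 2/(7*5))) = 1/(21*(-12) - (20 - 4*1/70)) = 1/(-252 - (20 - 2/35)) = 1/(-252 - 1*698/35) = 1/(-252 - 698/35) = 1/(-9518/35) = -35/9518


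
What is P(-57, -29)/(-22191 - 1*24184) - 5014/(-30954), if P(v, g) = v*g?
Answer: 12954092/102535125 ≈ 0.12634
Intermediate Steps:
P(v, g) = g*v
P(-57, -29)/(-22191 - 1*24184) - 5014/(-30954) = (-29*(-57))/(-22191 - 1*24184) - 5014/(-30954) = 1653/(-22191 - 24184) - 5014*(-1/30954) = 1653/(-46375) + 2507/15477 = 1653*(-1/46375) + 2507/15477 = -1653/46375 + 2507/15477 = 12954092/102535125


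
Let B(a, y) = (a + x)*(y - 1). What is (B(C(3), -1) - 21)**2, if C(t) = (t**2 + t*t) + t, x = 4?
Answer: 5041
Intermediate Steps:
C(t) = t + 2*t**2 (C(t) = (t**2 + t**2) + t = 2*t**2 + t = t + 2*t**2)
B(a, y) = (-1 + y)*(4 + a) (B(a, y) = (a + 4)*(y - 1) = (4 + a)*(-1 + y) = (-1 + y)*(4 + a))
(B(C(3), -1) - 21)**2 = ((-4 - 3*(1 + 2*3) + 4*(-1) + (3*(1 + 2*3))*(-1)) - 21)**2 = ((-4 - 3*(1 + 6) - 4 + (3*(1 + 6))*(-1)) - 21)**2 = ((-4 - 3*7 - 4 + (3*7)*(-1)) - 21)**2 = ((-4 - 1*21 - 4 + 21*(-1)) - 21)**2 = ((-4 - 21 - 4 - 21) - 21)**2 = (-50 - 21)**2 = (-71)**2 = 5041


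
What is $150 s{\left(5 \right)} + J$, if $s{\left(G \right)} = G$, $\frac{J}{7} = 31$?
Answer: $967$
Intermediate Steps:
$J = 217$ ($J = 7 \cdot 31 = 217$)
$150 s{\left(5 \right)} + J = 150 \cdot 5 + 217 = 750 + 217 = 967$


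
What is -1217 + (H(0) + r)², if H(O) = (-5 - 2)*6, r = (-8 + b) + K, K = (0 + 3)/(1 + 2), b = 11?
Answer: 227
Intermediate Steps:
K = 1 (K = 3/3 = 3*(⅓) = 1)
r = 4 (r = (-8 + 11) + 1 = 3 + 1 = 4)
H(O) = -42 (H(O) = -7*6 = -42)
-1217 + (H(0) + r)² = -1217 + (-42 + 4)² = -1217 + (-38)² = -1217 + 1444 = 227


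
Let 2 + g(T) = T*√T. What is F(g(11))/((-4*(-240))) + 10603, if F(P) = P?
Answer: 5089439/480 + 11*√11/960 ≈ 10603.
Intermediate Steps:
g(T) = -2 + T^(3/2) (g(T) = -2 + T*√T = -2 + T^(3/2))
F(g(11))/((-4*(-240))) + 10603 = (-2 + 11^(3/2))/((-4*(-240))) + 10603 = (-2 + 11*√11)/960 + 10603 = (-2 + 11*√11)*(1/960) + 10603 = (-1/480 + 11*√11/960) + 10603 = 5089439/480 + 11*√11/960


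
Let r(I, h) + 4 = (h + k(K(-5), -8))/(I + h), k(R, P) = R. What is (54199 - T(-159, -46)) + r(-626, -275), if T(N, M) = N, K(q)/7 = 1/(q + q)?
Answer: 489732297/9010 ≈ 54354.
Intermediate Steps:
K(q) = 7/(2*q) (K(q) = 7/(q + q) = 7/((2*q)) = 7*(1/(2*q)) = 7/(2*q))
r(I, h) = -4 + (-7/10 + h)/(I + h) (r(I, h) = -4 + (h + (7/2)/(-5))/(I + h) = -4 + (h + (7/2)*(-1/5))/(I + h) = -4 + (h - 7/10)/(I + h) = -4 + (-7/10 + h)/(I + h))
(54199 - T(-159, -46)) + r(-626, -275) = (54199 - 1*(-159)) + (-7/10 - 4*(-626) - 3*(-275))/(-626 - 275) = (54199 + 159) + (-7/10 + 2504 + 825)/(-901) = 54358 - 1/901*33283/10 = 54358 - 33283/9010 = 489732297/9010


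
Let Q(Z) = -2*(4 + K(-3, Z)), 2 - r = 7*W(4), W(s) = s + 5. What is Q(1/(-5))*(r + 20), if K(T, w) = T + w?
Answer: 328/5 ≈ 65.600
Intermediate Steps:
W(s) = 5 + s
r = -61 (r = 2 - 7*(5 + 4) = 2 - 7*9 = 2 - 1*63 = 2 - 63 = -61)
Q(Z) = -2 - 2*Z (Q(Z) = -2*(4 + (-3 + Z)) = -2*(1 + Z) = -2 - 2*Z)
Q(1/(-5))*(r + 20) = (-2 - 2/(-5))*(-61 + 20) = (-2 - 2*(-1/5))*(-41) = (-2 + 2/5)*(-41) = -8/5*(-41) = 328/5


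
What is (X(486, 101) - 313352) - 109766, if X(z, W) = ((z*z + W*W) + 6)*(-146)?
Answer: -36397956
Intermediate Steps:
X(z, W) = -876 - 146*W² - 146*z² (X(z, W) = ((z² + W²) + 6)*(-146) = ((W² + z²) + 6)*(-146) = (6 + W² + z²)*(-146) = -876 - 146*W² - 146*z²)
(X(486, 101) - 313352) - 109766 = ((-876 - 146*101² - 146*486²) - 313352) - 109766 = ((-876 - 146*10201 - 146*236196) - 313352) - 109766 = ((-876 - 1489346 - 34484616) - 313352) - 109766 = (-35974838 - 313352) - 109766 = -36288190 - 109766 = -36397956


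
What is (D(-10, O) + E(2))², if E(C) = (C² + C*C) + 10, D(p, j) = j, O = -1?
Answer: 289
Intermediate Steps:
E(C) = 10 + 2*C² (E(C) = (C² + C²) + 10 = 2*C² + 10 = 10 + 2*C²)
(D(-10, O) + E(2))² = (-1 + (10 + 2*2²))² = (-1 + (10 + 2*4))² = (-1 + (10 + 8))² = (-1 + 18)² = 17² = 289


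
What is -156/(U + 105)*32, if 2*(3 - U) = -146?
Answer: -4992/181 ≈ -27.580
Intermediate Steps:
U = 76 (U = 3 - 1/2*(-146) = 3 + 73 = 76)
-156/(U + 105)*32 = -156/(76 + 105)*32 = -156/181*32 = -4992/181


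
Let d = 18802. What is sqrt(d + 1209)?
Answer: sqrt(20011) ≈ 141.46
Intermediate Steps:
sqrt(d + 1209) = sqrt(18802 + 1209) = sqrt(20011)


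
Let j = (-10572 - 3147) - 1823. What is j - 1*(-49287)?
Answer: 33745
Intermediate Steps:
j = -15542 (j = -13719 - 1823 = -15542)
j - 1*(-49287) = -15542 - 1*(-49287) = -15542 + 49287 = 33745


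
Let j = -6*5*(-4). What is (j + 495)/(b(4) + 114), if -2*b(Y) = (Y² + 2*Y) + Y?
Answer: 123/20 ≈ 6.1500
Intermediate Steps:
b(Y) = -3*Y/2 - Y²/2 (b(Y) = -((Y² + 2*Y) + Y)/2 = -(Y² + 3*Y)/2 = -3*Y/2 - Y²/2)
j = 120 (j = -30*(-4) = 120)
(j + 495)/(b(4) + 114) = (120 + 495)/(-½*4*(3 + 4) + 114) = 615/(-½*4*7 + 114) = 615/(-14 + 114) = 615/100 = 615*(1/100) = 123/20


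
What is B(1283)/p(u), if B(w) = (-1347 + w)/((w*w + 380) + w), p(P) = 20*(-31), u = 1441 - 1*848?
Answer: 2/31925195 ≈ 6.2646e-8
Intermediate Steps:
u = 593 (u = 1441 - 848 = 593)
p(P) = -620
B(w) = (-1347 + w)/(380 + w + w**2) (B(w) = (-1347 + w)/((w**2 + 380) + w) = (-1347 + w)/((380 + w**2) + w) = (-1347 + w)/(380 + w + w**2))
B(1283)/p(u) = ((-1347 + 1283)/(380 + 1283 + 1283**2))/(-620) = (-64/(380 + 1283 + 1646089))*(-1/620) = (-64/1647752)*(-1/620) = ((1/1647752)*(-64))*(-1/620) = -8/205969*(-1/620) = 2/31925195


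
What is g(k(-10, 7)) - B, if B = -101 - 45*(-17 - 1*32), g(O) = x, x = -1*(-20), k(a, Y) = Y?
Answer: -2084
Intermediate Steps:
x = 20
g(O) = 20
B = 2104 (B = -101 - 45*(-17 - 32) = -101 - 45*(-49) = -101 + 2205 = 2104)
g(k(-10, 7)) - B = 20 - 1*2104 = 20 - 2104 = -2084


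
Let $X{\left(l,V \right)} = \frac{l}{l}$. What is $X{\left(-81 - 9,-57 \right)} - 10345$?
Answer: $-10344$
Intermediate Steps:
$X{\left(l,V \right)} = 1$
$X{\left(-81 - 9,-57 \right)} - 10345 = 1 - 10345 = -10344$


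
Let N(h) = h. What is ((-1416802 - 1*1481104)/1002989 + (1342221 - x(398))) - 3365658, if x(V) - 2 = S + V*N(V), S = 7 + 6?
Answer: -2188380465490/1002989 ≈ -2.1819e+6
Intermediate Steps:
S = 13
x(V) = 15 + V² (x(V) = 2 + (13 + V*V) = 2 + (13 + V²) = 15 + V²)
((-1416802 - 1*1481104)/1002989 + (1342221 - x(398))) - 3365658 = ((-1416802 - 1*1481104)/1002989 + (1342221 - (15 + 398²))) - 3365658 = ((-1416802 - 1481104)*(1/1002989) + (1342221 - (15 + 158404))) - 3365658 = (-2897906*1/1002989 + (1342221 - 1*158419)) - 3365658 = (-2897906/1002989 + (1342221 - 158419)) - 3365658 = (-2897906/1002989 + 1183802) - 3365658 = 1187337486272/1002989 - 3365658 = -2188380465490/1002989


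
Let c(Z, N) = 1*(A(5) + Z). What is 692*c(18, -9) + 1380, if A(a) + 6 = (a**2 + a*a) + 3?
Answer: 46360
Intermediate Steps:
A(a) = -3 + 2*a**2 (A(a) = -6 + ((a**2 + a*a) + 3) = -6 + ((a**2 + a**2) + 3) = -6 + (2*a**2 + 3) = -6 + (3 + 2*a**2) = -3 + 2*a**2)
c(Z, N) = 47 + Z (c(Z, N) = 1*((-3 + 2*5**2) + Z) = 1*((-3 + 2*25) + Z) = 1*((-3 + 50) + Z) = 1*(47 + Z) = 47 + Z)
692*c(18, -9) + 1380 = 692*(47 + 18) + 1380 = 692*65 + 1380 = 44980 + 1380 = 46360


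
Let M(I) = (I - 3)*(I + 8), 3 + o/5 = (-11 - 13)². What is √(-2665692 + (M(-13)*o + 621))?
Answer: I*√2435871 ≈ 1560.7*I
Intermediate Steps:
o = 2865 (o = -15 + 5*(-11 - 13)² = -15 + 5*(-24)² = -15 + 5*576 = -15 + 2880 = 2865)
M(I) = (-3 + I)*(8 + I)
√(-2665692 + (M(-13)*o + 621)) = √(-2665692 + ((-24 + (-13)² + 5*(-13))*2865 + 621)) = √(-2665692 + ((-24 + 169 - 65)*2865 + 621)) = √(-2665692 + (80*2865 + 621)) = √(-2665692 + (229200 + 621)) = √(-2665692 + 229821) = √(-2435871) = I*√2435871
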